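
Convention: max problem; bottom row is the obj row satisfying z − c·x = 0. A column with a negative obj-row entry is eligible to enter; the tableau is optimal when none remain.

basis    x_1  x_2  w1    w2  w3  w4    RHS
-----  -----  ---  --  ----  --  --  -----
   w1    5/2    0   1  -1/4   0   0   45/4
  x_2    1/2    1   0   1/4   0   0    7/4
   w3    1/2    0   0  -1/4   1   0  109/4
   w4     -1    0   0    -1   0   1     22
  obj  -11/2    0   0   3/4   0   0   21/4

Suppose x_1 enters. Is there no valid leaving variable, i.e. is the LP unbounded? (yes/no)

Column x_1 has positive entries in row(s) 1, 2, 3, so the ratio test bounds it — not unbounded.

no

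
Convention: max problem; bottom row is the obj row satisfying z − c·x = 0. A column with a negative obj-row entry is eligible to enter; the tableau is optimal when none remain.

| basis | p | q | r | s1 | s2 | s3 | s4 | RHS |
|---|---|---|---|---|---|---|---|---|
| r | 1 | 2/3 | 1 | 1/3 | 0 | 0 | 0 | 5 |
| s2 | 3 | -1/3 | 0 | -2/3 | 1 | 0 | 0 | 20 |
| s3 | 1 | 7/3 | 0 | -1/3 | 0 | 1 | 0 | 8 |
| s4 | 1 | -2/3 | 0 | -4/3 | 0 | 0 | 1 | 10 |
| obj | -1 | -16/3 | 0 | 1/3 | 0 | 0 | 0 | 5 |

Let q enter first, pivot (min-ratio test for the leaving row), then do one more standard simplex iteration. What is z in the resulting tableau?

26

Ratio test on column q — row 1: 5/(2/3) = 15/2; row 2: entry -1/3 ≤ 0; row 3: 8/(7/3) = 24/7; row 4: entry -2/3 ≤ 0. Minimum is 24/7 at row 3 (s3 leaves); pivot element 7/3.
Pivot on row 3; the obj-row RHS becomes 5 − (-16/3)·(24/7) = 163/7.
Next entering variable (most negative obj-row entry -3/7): s1.
Ratio test on column s1 — row 1: (19/7)/(3/7) = 19/3; row 2: entry -5/7 ≤ 0; row 3: entry -1/7 ≤ 0; row 4: entry -10/7 ≤ 0. Minimum is 19/3 at row 1 (r leaves); pivot element 3/7.
After the second pivot the obj-row RHS is 163/7 − (-3/7)·(19/3) = 26.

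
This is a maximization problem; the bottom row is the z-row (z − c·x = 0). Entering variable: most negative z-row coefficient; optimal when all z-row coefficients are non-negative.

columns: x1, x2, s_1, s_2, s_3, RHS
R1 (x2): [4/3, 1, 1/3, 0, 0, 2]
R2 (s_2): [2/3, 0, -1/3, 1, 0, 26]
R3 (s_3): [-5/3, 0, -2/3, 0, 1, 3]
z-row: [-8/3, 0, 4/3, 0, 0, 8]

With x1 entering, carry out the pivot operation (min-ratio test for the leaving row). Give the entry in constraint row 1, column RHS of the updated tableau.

Ratio test on column x1 — row 1: 2/(4/3) = 3/2; row 2: 26/(2/3) = 39; row 3: entry -5/3 ≤ 0. Minimum is 3/2 at row 1 (x2 leaves); pivot element 4/3.
Divide row 1 by 4/3; eliminate column x1 from the other rows.
In the new row 1, the RHS entry is the old entry divided by the pivot: 2/(4/3) = 3/2.

3/2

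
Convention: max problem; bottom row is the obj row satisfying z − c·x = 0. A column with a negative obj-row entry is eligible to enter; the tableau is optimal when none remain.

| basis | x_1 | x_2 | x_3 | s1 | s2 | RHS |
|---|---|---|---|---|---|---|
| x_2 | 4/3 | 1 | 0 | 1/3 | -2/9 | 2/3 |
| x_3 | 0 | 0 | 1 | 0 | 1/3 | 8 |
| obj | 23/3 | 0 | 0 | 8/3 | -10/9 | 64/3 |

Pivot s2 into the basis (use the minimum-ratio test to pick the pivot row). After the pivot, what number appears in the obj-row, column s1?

8/3

Ratio test on column s2 — row 1: entry -2/9 ≤ 0; row 2: 8/(1/3) = 24. Minimum is 24 at row 2 (x_3 leaves); pivot element 1/3.
Divide row 2 by 1/3; eliminate column s2 from the other rows.
obj-row update in column s1: 8/3 − (-10/9)·0 = 8/3.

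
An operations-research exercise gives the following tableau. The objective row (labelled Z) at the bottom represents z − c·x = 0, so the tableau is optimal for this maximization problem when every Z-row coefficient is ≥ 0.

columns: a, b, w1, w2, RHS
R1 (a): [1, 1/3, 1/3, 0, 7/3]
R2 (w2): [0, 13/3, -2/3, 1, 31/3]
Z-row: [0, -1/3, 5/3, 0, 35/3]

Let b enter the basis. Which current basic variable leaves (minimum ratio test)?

w2

Column b entries and ratios — a: (7/3)/(1/3) = 7; w2: (31/3)/(13/3) = 31/13.
Smallest ratio is 31/13 in the row of w2, so w2 leaves.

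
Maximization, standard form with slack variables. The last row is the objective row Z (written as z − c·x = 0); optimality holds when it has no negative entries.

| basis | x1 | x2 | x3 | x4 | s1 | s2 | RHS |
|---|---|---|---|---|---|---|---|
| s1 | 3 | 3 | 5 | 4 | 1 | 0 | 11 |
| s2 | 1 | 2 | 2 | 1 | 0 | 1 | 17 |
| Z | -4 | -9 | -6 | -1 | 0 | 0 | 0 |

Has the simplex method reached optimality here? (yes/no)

The Z-row has a negative entry -9 in column x2, so it is not optimal.

no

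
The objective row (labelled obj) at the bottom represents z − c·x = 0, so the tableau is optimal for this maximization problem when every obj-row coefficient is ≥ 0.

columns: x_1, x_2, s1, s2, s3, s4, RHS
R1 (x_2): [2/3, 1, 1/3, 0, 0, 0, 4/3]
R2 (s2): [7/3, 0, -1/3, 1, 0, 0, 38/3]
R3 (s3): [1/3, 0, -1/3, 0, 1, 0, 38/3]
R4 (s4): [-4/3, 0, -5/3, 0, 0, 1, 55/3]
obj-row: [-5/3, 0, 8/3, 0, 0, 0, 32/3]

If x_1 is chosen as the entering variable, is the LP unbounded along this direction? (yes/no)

Column x_1 has positive entries in row(s) 1, 2, 3, so the ratio test bounds it — not unbounded.

no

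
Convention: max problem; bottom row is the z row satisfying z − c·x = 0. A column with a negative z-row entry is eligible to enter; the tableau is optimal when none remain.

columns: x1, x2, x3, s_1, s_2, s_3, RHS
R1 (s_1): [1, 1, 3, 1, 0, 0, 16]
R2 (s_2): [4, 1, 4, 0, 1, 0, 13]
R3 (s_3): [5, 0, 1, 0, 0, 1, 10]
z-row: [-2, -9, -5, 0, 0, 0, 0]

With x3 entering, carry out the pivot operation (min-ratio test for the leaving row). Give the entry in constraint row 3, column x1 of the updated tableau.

4

Ratio test on column x3 — row 1: 16/3 = 16/3; row 2: 13/4 = 13/4; row 3: 10/1 = 10. Minimum is 13/4 at row 2 (s_2 leaves); pivot element 4.
Divide row 2 by 4; eliminate column x3 from the other rows.
Row 3 update in column x1: 5 − 1·1 = 4.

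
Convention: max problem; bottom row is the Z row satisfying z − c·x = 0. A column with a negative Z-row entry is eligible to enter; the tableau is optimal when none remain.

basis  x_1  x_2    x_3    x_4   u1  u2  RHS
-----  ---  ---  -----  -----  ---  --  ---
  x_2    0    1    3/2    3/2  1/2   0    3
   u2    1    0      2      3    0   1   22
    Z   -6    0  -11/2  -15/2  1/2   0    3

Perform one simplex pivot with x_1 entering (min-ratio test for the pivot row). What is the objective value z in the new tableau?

Ratio test on column x_1 — row 1: entry 0 ≤ 0; row 2: 22/1 = 22. Minimum is 22 at row 2 (u2 leaves); pivot element 1.
Pivot on row 2; the Z-row RHS becomes 3 − (-6)·22 = 135.

135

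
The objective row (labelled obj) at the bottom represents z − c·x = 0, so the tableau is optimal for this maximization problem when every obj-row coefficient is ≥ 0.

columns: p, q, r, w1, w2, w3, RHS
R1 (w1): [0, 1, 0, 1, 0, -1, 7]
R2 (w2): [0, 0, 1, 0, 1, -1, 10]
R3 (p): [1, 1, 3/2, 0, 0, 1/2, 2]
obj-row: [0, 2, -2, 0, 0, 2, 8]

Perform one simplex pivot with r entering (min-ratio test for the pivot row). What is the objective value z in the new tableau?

32/3

Ratio test on column r — row 1: entry 0 ≤ 0; row 2: 10/1 = 10; row 3: 2/(3/2) = 4/3. Minimum is 4/3 at row 3 (p leaves); pivot element 3/2.
Pivot on row 3; the obj-row RHS becomes 8 − (-2)·(4/3) = 32/3.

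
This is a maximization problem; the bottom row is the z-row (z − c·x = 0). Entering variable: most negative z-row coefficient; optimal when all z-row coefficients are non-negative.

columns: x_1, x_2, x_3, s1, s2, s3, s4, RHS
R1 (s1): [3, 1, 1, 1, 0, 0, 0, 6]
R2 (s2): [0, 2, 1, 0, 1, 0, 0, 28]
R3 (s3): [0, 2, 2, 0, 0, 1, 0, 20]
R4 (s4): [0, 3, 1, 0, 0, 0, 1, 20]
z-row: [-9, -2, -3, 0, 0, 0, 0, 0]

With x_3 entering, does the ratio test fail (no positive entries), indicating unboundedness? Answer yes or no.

Column x_3 has positive entries in row(s) 1, 2, 3, 4, so the ratio test bounds it — not unbounded.

no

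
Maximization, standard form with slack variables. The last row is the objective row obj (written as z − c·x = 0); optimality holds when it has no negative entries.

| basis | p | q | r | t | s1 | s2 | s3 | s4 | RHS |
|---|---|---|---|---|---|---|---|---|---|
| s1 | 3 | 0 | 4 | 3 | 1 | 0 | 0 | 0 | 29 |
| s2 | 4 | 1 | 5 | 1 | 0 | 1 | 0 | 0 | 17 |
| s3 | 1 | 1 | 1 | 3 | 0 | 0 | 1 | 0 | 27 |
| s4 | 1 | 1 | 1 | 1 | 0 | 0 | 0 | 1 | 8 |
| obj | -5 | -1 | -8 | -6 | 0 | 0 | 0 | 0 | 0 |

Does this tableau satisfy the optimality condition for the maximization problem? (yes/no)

The obj-row has a negative entry -8 in column r, so it is not optimal.

no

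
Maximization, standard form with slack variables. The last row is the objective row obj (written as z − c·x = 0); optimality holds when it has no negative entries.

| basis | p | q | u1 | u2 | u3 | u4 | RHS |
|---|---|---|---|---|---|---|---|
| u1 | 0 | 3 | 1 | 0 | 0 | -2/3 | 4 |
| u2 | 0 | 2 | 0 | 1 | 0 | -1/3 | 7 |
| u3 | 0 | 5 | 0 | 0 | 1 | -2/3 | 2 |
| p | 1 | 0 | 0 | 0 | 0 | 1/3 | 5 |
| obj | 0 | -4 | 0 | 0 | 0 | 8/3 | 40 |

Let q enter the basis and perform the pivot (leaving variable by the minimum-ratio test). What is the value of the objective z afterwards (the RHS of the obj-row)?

208/5

Ratio test on column q — row 1: 4/3 = 4/3; row 2: 7/2 = 7/2; row 3: 2/5 = 2/5; row 4: entry 0 ≤ 0. Minimum is 2/5 at row 3 (u3 leaves); pivot element 5.
Pivot on row 3; the obj-row RHS becomes 40 − (-4)·(2/5) = 208/5.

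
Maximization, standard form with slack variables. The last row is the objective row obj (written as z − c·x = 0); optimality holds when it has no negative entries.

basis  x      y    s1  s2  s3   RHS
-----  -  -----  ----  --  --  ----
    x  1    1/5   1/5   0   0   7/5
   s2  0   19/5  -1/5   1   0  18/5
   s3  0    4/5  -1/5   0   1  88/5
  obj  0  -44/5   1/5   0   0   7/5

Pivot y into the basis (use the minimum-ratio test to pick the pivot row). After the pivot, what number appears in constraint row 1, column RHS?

Ratio test on column y — row 1: (7/5)/(1/5) = 7; row 2: (18/5)/(19/5) = 18/19; row 3: (88/5)/(4/5) = 22. Minimum is 18/19 at row 2 (s2 leaves); pivot element 19/5.
Divide row 2 by 19/5; eliminate column y from the other rows.
Row 1 update in column RHS: 7/5 − (1/5)·(18/19) = 23/19.

23/19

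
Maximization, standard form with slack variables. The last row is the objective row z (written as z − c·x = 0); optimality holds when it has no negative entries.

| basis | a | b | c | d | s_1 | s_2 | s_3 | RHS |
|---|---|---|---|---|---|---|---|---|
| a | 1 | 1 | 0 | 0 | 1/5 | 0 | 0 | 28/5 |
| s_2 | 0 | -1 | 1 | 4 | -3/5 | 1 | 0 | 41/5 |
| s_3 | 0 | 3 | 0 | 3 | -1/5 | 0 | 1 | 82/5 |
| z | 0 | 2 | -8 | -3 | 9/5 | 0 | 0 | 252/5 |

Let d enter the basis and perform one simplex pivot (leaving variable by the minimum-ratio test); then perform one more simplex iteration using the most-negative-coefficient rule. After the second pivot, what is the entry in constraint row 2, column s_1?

Ratio test on column d — row 1: entry 0 ≤ 0; row 2: (41/5)/4 = 41/20; row 3: (82/5)/3 = 82/15. Minimum is 41/20 at row 2 (s_2 leaves); pivot element 4.
Divide row 2 by 4; eliminate column d from the other rows.
Second iteration: most negative z-row entry is -29/4 in column c, so c enters.
Ratio test on column c — row 1: entry 0 ≤ 0; row 2: (41/20)/(1/4) = 41/5; row 3: entry -3/4 ≤ 0. Minimum is 41/5 at row 2 (d leaves); pivot element 1/4.
Divide row 2 by 1/4; eliminate column c from the other rows.
After both pivots, the entry at constraint row 2, column s_1 is -3/5.

-3/5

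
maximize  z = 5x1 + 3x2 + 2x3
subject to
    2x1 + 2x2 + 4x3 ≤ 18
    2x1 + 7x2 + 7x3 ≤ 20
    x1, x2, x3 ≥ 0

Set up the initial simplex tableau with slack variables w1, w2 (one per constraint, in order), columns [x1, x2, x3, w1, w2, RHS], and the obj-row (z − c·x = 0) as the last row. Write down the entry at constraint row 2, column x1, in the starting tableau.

2

Constraint 2 has coefficient 2 on x1.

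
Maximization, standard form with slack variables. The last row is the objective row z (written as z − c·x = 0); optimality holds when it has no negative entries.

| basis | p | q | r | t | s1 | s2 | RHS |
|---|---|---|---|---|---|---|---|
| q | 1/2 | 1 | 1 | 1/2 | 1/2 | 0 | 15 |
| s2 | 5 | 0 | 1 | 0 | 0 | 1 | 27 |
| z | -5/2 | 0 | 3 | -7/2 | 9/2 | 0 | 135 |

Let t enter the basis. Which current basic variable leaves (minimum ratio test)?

q

Column t entries and ratios — q: 15/(1/2) = 30; s2: 0 ≤ 0, skip.
Smallest ratio is 30 in the row of q, so q leaves.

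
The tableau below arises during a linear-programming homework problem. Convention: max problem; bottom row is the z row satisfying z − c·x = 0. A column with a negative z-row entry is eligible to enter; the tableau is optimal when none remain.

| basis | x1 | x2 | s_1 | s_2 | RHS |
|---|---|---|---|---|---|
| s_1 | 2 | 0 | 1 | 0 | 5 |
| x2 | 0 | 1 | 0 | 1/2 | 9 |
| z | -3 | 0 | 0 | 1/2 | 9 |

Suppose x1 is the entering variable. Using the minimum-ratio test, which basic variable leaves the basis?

s_1

Column x1 entries and ratios — s_1: 5/2 = 5/2; x2: 0 ≤ 0, skip.
Smallest ratio is 5/2 in the row of s_1, so s_1 leaves.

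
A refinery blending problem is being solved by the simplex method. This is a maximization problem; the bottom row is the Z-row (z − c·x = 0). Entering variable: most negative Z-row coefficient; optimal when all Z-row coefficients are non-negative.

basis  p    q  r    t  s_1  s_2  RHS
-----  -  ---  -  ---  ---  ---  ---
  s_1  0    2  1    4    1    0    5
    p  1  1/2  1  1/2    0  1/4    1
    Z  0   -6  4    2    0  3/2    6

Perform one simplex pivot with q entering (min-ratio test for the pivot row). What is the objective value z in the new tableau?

18

Ratio test on column q — row 1: 5/2 = 5/2; row 2: 1/(1/2) = 2. Minimum is 2 at row 2 (p leaves); pivot element 1/2.
Pivot on row 2; the Z-row RHS becomes 6 − (-6)·2 = 18.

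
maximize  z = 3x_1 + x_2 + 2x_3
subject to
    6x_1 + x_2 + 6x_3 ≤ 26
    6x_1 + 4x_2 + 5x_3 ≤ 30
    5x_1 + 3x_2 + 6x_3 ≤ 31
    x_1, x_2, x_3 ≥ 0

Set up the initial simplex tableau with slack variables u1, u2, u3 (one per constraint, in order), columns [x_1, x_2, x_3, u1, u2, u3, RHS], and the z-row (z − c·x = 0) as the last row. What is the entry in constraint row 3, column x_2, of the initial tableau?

Constraint 3 has coefficient 3 on x_2.

3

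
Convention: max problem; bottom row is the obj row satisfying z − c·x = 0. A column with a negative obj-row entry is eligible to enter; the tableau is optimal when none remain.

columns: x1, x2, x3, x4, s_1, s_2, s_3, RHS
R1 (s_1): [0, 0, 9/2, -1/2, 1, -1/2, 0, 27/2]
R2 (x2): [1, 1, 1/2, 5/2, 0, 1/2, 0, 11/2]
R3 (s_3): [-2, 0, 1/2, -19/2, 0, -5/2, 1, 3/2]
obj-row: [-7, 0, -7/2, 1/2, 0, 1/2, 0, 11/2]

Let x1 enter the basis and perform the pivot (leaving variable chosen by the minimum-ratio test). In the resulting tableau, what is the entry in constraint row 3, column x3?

3/2

Ratio test on column x1 — row 1: entry 0 ≤ 0; row 2: (11/2)/1 = 11/2; row 3: entry -2 ≤ 0. Minimum is 11/2 at row 2 (x2 leaves); pivot element 1.
Divide row 2 by 1; eliminate column x1 from the other rows.
Row 3 update in column x3: 1/2 − (-2)·(1/2) = 3/2.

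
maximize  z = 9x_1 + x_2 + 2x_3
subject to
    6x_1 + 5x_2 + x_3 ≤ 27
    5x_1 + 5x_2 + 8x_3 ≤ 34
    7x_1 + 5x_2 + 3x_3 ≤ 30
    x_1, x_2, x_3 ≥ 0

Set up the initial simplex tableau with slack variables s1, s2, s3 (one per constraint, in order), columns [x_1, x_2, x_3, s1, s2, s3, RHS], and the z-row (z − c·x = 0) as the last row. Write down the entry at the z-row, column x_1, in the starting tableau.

The z-row carries the negated objective coefficients: the x_1 entry is -9.

-9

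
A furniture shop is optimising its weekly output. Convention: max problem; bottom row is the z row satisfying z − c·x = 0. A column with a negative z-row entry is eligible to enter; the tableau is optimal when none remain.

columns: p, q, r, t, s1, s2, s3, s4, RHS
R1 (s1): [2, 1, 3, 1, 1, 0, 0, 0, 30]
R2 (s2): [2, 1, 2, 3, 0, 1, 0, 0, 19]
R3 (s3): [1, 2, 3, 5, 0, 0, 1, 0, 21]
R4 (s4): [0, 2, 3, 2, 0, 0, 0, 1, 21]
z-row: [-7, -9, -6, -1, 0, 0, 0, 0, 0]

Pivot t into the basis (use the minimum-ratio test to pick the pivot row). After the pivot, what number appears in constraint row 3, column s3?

Ratio test on column t — row 1: 30/1 = 30; row 2: 19/3 = 19/3; row 3: 21/5 = 21/5; row 4: 21/2 = 21/2. Minimum is 21/5 at row 3 (s3 leaves); pivot element 5.
Divide row 3 by 5; eliminate column t from the other rows.
In the new row 3, the s3 entry is the old entry divided by the pivot: 1/5 = 1/5.

1/5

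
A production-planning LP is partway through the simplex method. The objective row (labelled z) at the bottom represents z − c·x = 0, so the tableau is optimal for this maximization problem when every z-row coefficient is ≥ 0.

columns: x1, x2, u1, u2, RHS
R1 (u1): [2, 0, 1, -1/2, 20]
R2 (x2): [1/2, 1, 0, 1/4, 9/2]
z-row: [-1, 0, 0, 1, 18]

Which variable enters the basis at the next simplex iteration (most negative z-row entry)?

x1

Negative z-row entries: x1: -1.
The most negative is -1 in column x1, so x1 enters.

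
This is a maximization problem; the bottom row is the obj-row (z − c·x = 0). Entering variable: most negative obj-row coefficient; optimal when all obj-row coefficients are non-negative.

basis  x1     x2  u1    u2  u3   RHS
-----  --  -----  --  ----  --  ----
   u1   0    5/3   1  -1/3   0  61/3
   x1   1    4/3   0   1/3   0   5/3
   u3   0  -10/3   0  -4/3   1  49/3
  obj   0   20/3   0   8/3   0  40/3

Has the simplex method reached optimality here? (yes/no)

yes

Every obj-row coefficient is ≥ 0, so the tableau is optimal.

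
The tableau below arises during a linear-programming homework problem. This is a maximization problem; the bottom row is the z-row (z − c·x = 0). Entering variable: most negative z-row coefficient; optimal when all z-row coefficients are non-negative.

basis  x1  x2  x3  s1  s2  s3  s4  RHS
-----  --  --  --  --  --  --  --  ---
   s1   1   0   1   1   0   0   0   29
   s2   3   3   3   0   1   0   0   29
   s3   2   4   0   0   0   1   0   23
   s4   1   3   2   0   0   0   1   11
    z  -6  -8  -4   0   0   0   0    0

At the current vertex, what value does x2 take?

x2 is not in the basis, so in the current basic feasible solution x2 = 0.

0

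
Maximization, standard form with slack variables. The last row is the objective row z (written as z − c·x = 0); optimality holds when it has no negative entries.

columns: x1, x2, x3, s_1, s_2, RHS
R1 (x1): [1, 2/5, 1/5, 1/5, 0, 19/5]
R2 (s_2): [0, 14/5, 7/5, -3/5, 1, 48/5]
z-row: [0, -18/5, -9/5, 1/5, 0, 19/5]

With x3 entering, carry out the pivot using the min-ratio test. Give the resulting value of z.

113/7

Ratio test on column x3 — row 1: (19/5)/(1/5) = 19; row 2: (48/5)/(7/5) = 48/7. Minimum is 48/7 at row 2 (s_2 leaves); pivot element 7/5.
Pivot on row 2; the z-row RHS becomes 19/5 − (-9/5)·(48/7) = 113/7.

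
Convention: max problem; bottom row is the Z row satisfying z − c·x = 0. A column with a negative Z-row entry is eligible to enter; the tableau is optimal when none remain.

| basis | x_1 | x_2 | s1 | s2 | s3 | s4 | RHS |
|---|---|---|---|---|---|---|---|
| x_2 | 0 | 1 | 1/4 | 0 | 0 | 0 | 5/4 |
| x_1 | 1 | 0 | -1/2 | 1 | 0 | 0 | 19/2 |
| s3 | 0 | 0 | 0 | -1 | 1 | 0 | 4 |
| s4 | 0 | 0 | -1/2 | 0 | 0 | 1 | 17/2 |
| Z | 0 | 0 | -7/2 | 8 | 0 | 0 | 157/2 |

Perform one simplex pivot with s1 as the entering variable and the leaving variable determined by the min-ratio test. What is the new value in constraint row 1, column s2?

Ratio test on column s1 — row 1: (5/4)/(1/4) = 5; row 2: entry -1/2 ≤ 0; row 3: entry 0 ≤ 0; row 4: entry -1/2 ≤ 0. Minimum is 5 at row 1 (x_2 leaves); pivot element 1/4.
Divide row 1 by 1/4; eliminate column s1 from the other rows.
In the new row 1, the s2 entry is the old entry divided by the pivot: 0/(1/4) = 0.

0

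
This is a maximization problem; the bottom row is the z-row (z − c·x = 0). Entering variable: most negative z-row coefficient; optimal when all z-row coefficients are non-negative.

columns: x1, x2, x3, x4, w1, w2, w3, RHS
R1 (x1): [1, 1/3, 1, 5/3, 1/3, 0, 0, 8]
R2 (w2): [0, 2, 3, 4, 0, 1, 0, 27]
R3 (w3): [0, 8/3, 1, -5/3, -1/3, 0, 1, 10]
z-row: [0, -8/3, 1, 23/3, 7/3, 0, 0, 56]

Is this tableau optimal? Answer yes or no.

The z-row has a negative entry -8/3 in column x2, so it is not optimal.

no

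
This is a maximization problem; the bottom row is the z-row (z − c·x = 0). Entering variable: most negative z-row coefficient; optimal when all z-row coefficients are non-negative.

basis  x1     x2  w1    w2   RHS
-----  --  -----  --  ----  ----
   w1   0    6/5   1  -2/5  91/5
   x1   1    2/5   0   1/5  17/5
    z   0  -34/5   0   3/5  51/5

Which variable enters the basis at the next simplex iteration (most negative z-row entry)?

x2

Negative z-row entries: x2: -34/5.
The most negative is -34/5 in column x2, so x2 enters.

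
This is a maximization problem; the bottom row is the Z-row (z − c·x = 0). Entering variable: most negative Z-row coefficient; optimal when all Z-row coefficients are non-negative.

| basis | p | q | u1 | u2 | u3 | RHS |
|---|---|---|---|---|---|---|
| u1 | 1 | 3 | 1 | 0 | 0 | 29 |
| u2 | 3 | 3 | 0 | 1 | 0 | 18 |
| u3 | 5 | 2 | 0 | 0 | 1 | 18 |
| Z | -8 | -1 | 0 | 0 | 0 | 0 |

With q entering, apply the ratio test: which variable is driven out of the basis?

u2

Column q entries and ratios — u1: 29/3 = 29/3; u2: 18/3 = 6; u3: 18/2 = 9.
Smallest ratio is 6 in the row of u2, so u2 leaves.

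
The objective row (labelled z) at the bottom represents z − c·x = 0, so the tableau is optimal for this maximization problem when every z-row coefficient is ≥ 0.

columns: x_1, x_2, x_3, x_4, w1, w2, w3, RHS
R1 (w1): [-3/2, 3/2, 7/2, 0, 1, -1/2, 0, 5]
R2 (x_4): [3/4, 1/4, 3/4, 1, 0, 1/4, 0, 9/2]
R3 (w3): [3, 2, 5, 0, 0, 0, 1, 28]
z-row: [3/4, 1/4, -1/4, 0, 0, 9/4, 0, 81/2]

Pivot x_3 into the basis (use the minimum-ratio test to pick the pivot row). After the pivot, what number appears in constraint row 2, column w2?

Ratio test on column x_3 — row 1: 5/(7/2) = 10/7; row 2: (9/2)/(3/4) = 6; row 3: 28/5 = 28/5. Minimum is 10/7 at row 1 (w1 leaves); pivot element 7/2.
Divide row 1 by 7/2; eliminate column x_3 from the other rows.
Row 2 update in column w2: 1/4 − (3/4)·(-1/7) = 5/14.

5/14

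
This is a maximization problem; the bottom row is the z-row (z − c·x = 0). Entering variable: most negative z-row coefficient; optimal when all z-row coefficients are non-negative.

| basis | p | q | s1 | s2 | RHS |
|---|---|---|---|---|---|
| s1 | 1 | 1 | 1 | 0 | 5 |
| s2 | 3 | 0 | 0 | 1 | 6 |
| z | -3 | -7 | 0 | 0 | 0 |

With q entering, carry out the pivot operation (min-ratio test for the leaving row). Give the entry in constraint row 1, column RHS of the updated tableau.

5

Ratio test on column q — row 1: 5/1 = 5; row 2: entry 0 ≤ 0. Minimum is 5 at row 1 (s1 leaves); pivot element 1.
Divide row 1 by 1; eliminate column q from the other rows.
In the new row 1, the RHS entry is the old entry divided by the pivot: 5/1 = 5.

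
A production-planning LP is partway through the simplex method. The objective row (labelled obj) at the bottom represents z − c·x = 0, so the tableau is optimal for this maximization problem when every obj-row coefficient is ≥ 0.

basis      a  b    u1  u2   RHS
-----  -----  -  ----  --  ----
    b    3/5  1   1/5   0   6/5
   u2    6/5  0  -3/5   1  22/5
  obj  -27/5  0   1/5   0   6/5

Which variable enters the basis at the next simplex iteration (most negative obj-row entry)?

a

Negative obj-row entries: a: -27/5.
The most negative is -27/5 in column a, so a enters.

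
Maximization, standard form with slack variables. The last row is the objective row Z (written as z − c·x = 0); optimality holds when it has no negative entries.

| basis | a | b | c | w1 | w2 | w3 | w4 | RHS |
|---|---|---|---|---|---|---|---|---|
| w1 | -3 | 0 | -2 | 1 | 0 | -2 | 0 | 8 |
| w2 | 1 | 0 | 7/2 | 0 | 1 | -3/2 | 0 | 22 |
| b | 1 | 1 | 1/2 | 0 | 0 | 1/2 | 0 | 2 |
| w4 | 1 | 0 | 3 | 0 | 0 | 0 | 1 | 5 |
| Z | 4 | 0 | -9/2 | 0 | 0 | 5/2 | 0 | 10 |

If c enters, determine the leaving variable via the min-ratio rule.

Column c entries and ratios — w1: -2 ≤ 0, skip; w2: 22/(7/2) = 44/7; b: 2/(1/2) = 4; w4: 5/3 = 5/3.
Smallest ratio is 5/3 in the row of w4, so w4 leaves.

w4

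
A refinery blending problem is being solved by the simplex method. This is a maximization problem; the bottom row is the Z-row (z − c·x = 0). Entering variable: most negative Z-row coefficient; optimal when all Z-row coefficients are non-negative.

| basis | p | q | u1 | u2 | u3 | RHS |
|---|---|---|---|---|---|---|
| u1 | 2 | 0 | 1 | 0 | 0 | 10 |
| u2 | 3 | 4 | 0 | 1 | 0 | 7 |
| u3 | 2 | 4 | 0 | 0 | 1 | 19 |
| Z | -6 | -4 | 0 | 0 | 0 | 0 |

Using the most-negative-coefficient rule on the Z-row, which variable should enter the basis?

p

Negative Z-row entries: p: -6, q: -4.
The most negative is -6 in column p, so p enters.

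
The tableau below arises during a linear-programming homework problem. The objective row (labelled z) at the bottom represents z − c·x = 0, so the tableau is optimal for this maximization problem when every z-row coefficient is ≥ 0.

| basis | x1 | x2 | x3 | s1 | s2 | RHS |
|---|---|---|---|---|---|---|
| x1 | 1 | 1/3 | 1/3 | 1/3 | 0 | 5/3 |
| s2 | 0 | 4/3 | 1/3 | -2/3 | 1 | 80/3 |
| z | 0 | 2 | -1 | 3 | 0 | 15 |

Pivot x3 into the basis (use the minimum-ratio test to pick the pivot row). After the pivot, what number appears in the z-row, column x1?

Ratio test on column x3 — row 1: (5/3)/(1/3) = 5; row 2: (80/3)/(1/3) = 80. Minimum is 5 at row 1 (x1 leaves); pivot element 1/3.
Divide row 1 by 1/3; eliminate column x3 from the other rows.
z-row update in column x1: 0 − (-1)·3 = 3.

3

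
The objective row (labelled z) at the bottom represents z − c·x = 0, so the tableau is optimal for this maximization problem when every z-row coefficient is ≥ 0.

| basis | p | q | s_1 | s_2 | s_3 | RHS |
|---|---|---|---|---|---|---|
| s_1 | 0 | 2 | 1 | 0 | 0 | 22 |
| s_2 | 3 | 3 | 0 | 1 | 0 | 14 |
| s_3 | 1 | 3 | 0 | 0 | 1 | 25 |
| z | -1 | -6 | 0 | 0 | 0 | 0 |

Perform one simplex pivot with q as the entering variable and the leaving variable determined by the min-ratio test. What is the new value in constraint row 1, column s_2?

Ratio test on column q — row 1: 22/2 = 11; row 2: 14/3 = 14/3; row 3: 25/3 = 25/3. Minimum is 14/3 at row 2 (s_2 leaves); pivot element 3.
Divide row 2 by 3; eliminate column q from the other rows.
Row 1 update in column s_2: 0 − 2·(1/3) = -2/3.

-2/3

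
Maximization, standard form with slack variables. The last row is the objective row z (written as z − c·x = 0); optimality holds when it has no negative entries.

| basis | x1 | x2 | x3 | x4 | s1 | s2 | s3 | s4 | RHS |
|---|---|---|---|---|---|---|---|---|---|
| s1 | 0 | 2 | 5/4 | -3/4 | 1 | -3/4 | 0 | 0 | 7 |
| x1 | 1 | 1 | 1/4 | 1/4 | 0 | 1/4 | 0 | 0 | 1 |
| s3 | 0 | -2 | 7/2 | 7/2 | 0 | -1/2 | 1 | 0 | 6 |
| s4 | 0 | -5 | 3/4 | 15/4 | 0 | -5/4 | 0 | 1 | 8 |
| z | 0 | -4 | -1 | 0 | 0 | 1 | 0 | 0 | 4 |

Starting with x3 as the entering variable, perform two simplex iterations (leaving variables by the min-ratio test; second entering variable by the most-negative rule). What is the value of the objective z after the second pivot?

Ratio test on column x3 — row 1: 7/(5/4) = 28/5; row 2: 1/(1/4) = 4; row 3: 6/(7/2) = 12/7; row 4: 8/(3/4) = 32/3. Minimum is 12/7 at row 3 (s3 leaves); pivot element 7/2.
Pivot on row 3; the z-row RHS becomes 4 − (-1)·(12/7) = 40/7.
Next entering variable (most negative z-row entry -32/7): x2.
Ratio test on column x2 — row 1: (34/7)/(19/7) = 34/19; row 2: (4/7)/(8/7) = 1/2; row 3: entry -4/7 ≤ 0; row 4: entry -32/7 ≤ 0. Minimum is 1/2 at row 2 (x1 leaves); pivot element 8/7.
After the second pivot the z-row RHS is 40/7 − (-32/7)·(1/2) = 8.

8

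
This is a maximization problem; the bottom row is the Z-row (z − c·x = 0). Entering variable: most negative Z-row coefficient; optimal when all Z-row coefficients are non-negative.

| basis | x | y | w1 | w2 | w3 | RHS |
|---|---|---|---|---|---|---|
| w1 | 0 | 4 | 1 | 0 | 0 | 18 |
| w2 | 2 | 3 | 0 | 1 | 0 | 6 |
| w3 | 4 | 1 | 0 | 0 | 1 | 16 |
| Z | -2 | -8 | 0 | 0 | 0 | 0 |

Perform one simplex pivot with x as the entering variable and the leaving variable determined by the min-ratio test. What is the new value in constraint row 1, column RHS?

Ratio test on column x — row 1: entry 0 ≤ 0; row 2: 6/2 = 3; row 3: 16/4 = 4. Minimum is 3 at row 2 (w2 leaves); pivot element 2.
Divide row 2 by 2; eliminate column x from the other rows.
Row 1 update in column RHS: 18 − 0·3 = 18.

18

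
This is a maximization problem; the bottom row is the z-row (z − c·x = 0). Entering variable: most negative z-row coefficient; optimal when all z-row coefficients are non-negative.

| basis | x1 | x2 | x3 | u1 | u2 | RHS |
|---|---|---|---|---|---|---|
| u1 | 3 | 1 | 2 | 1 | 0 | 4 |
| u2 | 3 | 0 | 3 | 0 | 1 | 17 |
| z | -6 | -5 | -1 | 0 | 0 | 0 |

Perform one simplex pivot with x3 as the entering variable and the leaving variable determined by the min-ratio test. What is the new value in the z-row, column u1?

Ratio test on column x3 — row 1: 4/2 = 2; row 2: 17/3 = 17/3. Minimum is 2 at row 1 (u1 leaves); pivot element 2.
Divide row 1 by 2; eliminate column x3 from the other rows.
z-row update in column u1: 0 − (-1)·(1/2) = 1/2.

1/2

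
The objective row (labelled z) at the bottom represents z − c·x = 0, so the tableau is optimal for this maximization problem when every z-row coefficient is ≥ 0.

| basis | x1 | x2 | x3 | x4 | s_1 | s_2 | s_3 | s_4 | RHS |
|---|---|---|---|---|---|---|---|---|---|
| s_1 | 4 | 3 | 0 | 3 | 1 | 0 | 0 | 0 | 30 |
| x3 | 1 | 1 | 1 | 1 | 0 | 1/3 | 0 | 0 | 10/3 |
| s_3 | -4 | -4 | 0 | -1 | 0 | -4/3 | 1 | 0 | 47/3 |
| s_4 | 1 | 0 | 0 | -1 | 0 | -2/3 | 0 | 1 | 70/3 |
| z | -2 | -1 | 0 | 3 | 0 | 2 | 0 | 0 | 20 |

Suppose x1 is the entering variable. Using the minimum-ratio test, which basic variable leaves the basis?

Column x1 entries and ratios — s_1: 30/4 = 15/2; x3: (10/3)/1 = 10/3; s_3: -4 ≤ 0, skip; s_4: (70/3)/1 = 70/3.
Smallest ratio is 10/3 in the row of x3, so x3 leaves.

x3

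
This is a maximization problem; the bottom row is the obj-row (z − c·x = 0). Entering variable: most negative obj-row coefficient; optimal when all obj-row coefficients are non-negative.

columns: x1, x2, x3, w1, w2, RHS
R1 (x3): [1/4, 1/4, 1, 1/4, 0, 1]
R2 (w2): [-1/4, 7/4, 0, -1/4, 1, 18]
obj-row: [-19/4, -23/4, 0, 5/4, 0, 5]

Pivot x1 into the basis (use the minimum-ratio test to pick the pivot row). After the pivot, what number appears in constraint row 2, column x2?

2

Ratio test on column x1 — row 1: 1/(1/4) = 4; row 2: entry -1/4 ≤ 0. Minimum is 4 at row 1 (x3 leaves); pivot element 1/4.
Divide row 1 by 1/4; eliminate column x1 from the other rows.
Row 2 update in column x2: 7/4 − (-1/4)·1 = 2.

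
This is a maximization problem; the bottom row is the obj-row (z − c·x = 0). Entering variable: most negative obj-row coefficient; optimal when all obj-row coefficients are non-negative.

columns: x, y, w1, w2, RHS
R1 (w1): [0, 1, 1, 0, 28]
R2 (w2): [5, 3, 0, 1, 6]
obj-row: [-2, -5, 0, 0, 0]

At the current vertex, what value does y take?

0

y is not in the basis, so in the current basic feasible solution y = 0.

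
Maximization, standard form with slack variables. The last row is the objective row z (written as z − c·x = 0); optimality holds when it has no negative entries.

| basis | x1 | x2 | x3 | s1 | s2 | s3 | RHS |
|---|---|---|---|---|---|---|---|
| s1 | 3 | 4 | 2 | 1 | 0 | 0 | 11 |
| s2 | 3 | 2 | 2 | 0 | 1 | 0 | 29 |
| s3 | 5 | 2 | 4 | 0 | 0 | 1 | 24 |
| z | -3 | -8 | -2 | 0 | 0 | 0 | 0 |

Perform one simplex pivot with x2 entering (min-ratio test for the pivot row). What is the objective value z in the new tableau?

22

Ratio test on column x2 — row 1: 11/4 = 11/4; row 2: 29/2 = 29/2; row 3: 24/2 = 12. Minimum is 11/4 at row 1 (s1 leaves); pivot element 4.
Pivot on row 1; the z-row RHS becomes 0 − (-8)·(11/4) = 22.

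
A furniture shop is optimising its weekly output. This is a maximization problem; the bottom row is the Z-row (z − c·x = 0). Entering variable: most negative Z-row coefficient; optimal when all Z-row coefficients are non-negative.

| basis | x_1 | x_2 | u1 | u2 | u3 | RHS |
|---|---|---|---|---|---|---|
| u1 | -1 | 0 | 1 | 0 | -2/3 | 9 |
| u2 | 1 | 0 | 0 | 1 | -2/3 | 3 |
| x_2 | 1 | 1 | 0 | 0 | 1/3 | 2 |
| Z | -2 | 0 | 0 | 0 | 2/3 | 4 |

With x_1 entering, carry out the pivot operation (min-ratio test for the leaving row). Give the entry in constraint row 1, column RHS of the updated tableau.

Ratio test on column x_1 — row 1: entry -1 ≤ 0; row 2: 3/1 = 3; row 3: 2/1 = 2. Minimum is 2 at row 3 (x_2 leaves); pivot element 1.
Divide row 3 by 1; eliminate column x_1 from the other rows.
Row 1 update in column RHS: 9 − (-1)·2 = 11.

11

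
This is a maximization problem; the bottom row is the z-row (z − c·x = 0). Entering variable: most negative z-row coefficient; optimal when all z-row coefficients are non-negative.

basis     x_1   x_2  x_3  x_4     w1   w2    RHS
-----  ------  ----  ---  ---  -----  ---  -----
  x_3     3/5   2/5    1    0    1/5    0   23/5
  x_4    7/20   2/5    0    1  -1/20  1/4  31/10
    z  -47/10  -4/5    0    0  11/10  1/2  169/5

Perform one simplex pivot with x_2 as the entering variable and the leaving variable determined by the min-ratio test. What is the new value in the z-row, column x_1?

Ratio test on column x_2 — row 1: (23/5)/(2/5) = 23/2; row 2: (31/10)/(2/5) = 31/4. Minimum is 31/4 at row 2 (x_4 leaves); pivot element 2/5.
Divide row 2 by 2/5; eliminate column x_2 from the other rows.
z-row update in column x_1: -47/10 − (-4/5)·(7/8) = -4.

-4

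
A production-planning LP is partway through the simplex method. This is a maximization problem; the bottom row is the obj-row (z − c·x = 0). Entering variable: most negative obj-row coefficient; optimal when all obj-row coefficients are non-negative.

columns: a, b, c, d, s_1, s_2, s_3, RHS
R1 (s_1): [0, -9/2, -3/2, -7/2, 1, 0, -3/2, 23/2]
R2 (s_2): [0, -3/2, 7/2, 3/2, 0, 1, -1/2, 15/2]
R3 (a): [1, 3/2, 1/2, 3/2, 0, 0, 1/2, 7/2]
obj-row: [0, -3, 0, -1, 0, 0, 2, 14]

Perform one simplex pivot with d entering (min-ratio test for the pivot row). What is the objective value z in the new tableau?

Ratio test on column d — row 1: entry -7/2 ≤ 0; row 2: (15/2)/(3/2) = 5; row 3: (7/2)/(3/2) = 7/3. Minimum is 7/3 at row 3 (a leaves); pivot element 3/2.
Pivot on row 3; the obj-row RHS becomes 14 − (-1)·(7/3) = 49/3.

49/3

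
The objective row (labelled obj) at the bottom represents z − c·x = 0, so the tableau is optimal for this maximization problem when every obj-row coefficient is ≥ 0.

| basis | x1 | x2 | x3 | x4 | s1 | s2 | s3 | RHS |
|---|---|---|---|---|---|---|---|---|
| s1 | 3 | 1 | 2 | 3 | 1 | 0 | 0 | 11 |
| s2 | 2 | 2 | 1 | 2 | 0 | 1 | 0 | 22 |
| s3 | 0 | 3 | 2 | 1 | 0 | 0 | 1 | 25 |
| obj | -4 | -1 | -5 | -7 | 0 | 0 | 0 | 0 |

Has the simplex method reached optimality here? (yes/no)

no

The obj-row has a negative entry -7 in column x4, so it is not optimal.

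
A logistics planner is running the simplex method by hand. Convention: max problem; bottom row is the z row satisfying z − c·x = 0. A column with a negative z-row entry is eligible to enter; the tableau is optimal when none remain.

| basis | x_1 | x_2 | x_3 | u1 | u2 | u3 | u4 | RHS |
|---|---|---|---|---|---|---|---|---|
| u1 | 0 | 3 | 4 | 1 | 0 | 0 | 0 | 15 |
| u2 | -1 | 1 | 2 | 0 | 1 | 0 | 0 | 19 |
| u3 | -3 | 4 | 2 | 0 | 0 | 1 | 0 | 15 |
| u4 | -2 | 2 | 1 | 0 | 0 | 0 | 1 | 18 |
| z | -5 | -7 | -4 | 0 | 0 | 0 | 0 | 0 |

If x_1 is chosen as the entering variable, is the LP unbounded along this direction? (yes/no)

Every constraint-row entry in column x_1 is ≤ 0, so increasing x_1 is unbounded.

yes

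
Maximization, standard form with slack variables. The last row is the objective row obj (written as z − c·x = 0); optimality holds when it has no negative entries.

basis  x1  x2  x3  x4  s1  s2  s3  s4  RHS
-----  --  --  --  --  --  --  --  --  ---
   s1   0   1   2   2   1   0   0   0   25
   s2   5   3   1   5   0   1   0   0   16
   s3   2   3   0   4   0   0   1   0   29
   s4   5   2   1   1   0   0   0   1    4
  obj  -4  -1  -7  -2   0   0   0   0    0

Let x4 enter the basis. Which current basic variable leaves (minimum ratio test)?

s2

Column x4 entries and ratios — s1: 25/2 = 25/2; s2: 16/5 = 16/5; s3: 29/4 = 29/4; s4: 4/1 = 4.
Smallest ratio is 16/5 in the row of s2, so s2 leaves.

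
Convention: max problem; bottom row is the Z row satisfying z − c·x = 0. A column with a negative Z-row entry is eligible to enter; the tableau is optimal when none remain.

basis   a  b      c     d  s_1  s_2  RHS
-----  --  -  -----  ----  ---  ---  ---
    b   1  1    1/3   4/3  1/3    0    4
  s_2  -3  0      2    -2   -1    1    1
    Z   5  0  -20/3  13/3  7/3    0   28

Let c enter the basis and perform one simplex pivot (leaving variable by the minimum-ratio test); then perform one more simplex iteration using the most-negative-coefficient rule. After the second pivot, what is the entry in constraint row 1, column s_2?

Ratio test on column c — row 1: 4/(1/3) = 12; row 2: 1/2 = 1/2. Minimum is 1/2 at row 2 (s_2 leaves); pivot element 2.
Divide row 2 by 2; eliminate column c from the other rows.
Second iteration: most negative Z-row entry is -5 in column a, so a enters.
Ratio test on column a — row 1: (23/6)/(3/2) = 23/9; row 2: entry -3/2 ≤ 0. Minimum is 23/9 at row 1 (b leaves); pivot element 3/2.
Divide row 1 by 3/2; eliminate column a from the other rows.
After both pivots, the entry at constraint row 1, column s_2 is -1/9.

-1/9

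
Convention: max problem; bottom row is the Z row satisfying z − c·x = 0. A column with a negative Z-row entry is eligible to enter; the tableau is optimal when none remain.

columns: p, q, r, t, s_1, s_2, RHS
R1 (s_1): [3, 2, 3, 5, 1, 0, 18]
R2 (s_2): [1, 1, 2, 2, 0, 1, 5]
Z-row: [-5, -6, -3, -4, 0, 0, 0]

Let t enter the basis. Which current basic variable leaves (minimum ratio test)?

s_2

Column t entries and ratios — s_1: 18/5 = 18/5; s_2: 5/2 = 5/2.
Smallest ratio is 5/2 in the row of s_2, so s_2 leaves.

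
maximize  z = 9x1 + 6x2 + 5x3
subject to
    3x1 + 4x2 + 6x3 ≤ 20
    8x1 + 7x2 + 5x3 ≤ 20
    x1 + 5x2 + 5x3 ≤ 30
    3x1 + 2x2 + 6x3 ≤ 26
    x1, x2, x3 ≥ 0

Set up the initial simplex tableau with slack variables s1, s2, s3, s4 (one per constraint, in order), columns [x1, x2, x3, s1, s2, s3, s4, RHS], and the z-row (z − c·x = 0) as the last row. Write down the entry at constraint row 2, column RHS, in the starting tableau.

The RHS of constraint 2 is b_2 = 20.

20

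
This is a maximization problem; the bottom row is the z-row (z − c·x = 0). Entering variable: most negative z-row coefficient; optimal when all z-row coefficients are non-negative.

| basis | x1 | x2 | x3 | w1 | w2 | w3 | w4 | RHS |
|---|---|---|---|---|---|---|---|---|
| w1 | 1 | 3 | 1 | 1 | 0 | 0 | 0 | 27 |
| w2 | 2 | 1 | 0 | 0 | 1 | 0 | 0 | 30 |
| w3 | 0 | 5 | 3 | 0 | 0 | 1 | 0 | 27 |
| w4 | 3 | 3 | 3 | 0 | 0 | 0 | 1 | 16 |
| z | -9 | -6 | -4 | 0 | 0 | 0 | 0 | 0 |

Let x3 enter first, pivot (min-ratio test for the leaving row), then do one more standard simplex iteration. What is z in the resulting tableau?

Ratio test on column x3 — row 1: 27/1 = 27; row 2: entry 0 ≤ 0; row 3: 27/3 = 9; row 4: 16/3 = 16/3. Minimum is 16/3 at row 4 (w4 leaves); pivot element 3.
Pivot on row 4; the z-row RHS becomes 0 − (-4)·(16/3) = 64/3.
Next entering variable (most negative z-row entry -5): x1.
Ratio test on column x1 — row 1: entry 0 ≤ 0; row 2: 30/2 = 15; row 3: entry -3 ≤ 0; row 4: (16/3)/1 = 16/3. Minimum is 16/3 at row 4 (x3 leaves); pivot element 1.
After the second pivot the z-row RHS is 64/3 − (-5)·(16/3) = 48.

48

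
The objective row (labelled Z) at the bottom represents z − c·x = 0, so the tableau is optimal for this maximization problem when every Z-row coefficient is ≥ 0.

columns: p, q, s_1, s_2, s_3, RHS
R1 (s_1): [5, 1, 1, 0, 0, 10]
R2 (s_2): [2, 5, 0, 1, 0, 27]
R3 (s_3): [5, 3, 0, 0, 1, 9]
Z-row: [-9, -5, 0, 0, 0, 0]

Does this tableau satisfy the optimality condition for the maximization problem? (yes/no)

The Z-row has a negative entry -9 in column p, so it is not optimal.

no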